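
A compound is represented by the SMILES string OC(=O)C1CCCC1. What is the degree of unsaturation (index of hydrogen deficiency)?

2

Molecular formula: C6H10O2.
DoU = (2C + 2 + N − H − X) / 2, where X is the halogen count and O/S are ignored.
    = (2·6 + 2 + 0 − 10 − 0) / 2 = 4 / 2 = 2.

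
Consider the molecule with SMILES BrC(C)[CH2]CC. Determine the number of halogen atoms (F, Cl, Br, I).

1

Halogen atoms appear at heavy-atom position 1 (1×Br).
Halogen count: 1.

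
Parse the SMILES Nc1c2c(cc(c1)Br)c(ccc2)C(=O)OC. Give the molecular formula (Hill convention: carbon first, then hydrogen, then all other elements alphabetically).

Walk through each heavy atom and fill implicit hydrogens from standard valence (C 4, N 3, O 2, S 2, halogen 1); for lowercase aromatic atoms, an aromatic c carries 1 H when it has two neighbours and 0 H with three, and aromatic n carries 0 H:
  atom 1: N, bond orders sum to 1 (valence 3) → 2 H
  atom 2: aromatic c, 3 neighbours → 0 H
  atom 3: aromatic c, 3 neighbours → 0 H
  atom 4: aromatic c, 3 neighbours → 0 H
  atom 5: aromatic c, 2 neighbours → 1 H
  atom 6: aromatic c, 3 neighbours → 0 H
  atom 7: aromatic c, 2 neighbours → 1 H
  atom 8: Br (halogen, monovalent) → 0 H
  atom 9: aromatic c, 3 neighbours → 0 H
  atom 10: aromatic c, 2 neighbours → 1 H
  atom 11: aromatic c, 2 neighbours → 1 H
  atom 12: aromatic c, 2 neighbours → 1 H
  atom 13: C, bond orders sum to 4 (valence 4) → 0 H
  atom 14: O, bond orders sum to 2 (valence 2) → 0 H
  atom 15: O, bond orders sum to 2 (valence 2) → 0 H
  atom 16: C, bond orders sum to 1 (valence 4) → 3 H
Totals → C:12, H:10, Br:1, N:1, O:2.
In Hill order: C12H10BrNO2.

C12H10BrNO2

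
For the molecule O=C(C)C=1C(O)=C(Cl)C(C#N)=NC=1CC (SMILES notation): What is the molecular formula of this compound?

Walk through each heavy atom and fill implicit hydrogens from standard valence (C 4, N 3, O 2, S 2, halogen 1):
  atom 1: O, bond orders sum to 2 (valence 2) → 0 H
  atom 2: C, bond orders sum to 4 (valence 4) → 0 H
  atom 3: C, bond orders sum to 1 (valence 4) → 3 H
  atom 4: C, bond orders sum to 4 (valence 4) → 0 H
  atom 5: C, bond orders sum to 4 (valence 4) → 0 H
  atom 6: O, bond orders sum to 1 (valence 2) → 1 H
  atom 7: C, bond orders sum to 4 (valence 4) → 0 H
  atom 8: Cl (halogen, monovalent) → 0 H
  atom 9: C, bond orders sum to 4 (valence 4) → 0 H
  atom 10: C, bond orders sum to 4 (valence 4) → 0 H
  atom 11: N, bond orders sum to 3 (valence 3) → 0 H
  atom 12: N, bond orders sum to 3 (valence 3) → 0 H
  atom 13: C, bond orders sum to 4 (valence 4) → 0 H
  atom 14: C, bond orders sum to 2 (valence 4) → 2 H
  atom 15: C, bond orders sum to 1 (valence 4) → 3 H
Totals → C:10, H:9, Cl:1, N:2, O:2.
In Hill order: C10H9ClN2O2.

C10H9ClN2O2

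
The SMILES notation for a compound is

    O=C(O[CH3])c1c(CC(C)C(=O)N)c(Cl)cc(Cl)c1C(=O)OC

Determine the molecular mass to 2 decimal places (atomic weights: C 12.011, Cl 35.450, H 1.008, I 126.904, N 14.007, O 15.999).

First, the molecular formula is C14H15Cl2NO5 (counting implicit H from valence).
  C: 14 × 12.011 = 168.154
  Cl: 2 × 35.450 = 70.900
  H: 15 × 1.008 = 15.120
  N: 1 × 14.007 = 14.007
  O: 5 × 15.999 = 79.995
Sum: 14×12.011 + 2×35.450 + 15×1.008 + 1×14.007 + 5×15.999 = 348.176 → 348.18 g/mol.

348.18 g/mol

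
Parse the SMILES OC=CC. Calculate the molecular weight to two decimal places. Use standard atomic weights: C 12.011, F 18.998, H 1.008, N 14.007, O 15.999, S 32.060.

First, the molecular formula is C3H6O (counting implicit H from valence).
  C: 3 × 12.011 = 36.033
  H: 6 × 1.008 = 6.048
  O: 1 × 15.999 = 15.999
Sum: 3×12.011 + 6×1.008 + 1×15.999 = 58.080 → 58.08 g/mol.

58.08 g/mol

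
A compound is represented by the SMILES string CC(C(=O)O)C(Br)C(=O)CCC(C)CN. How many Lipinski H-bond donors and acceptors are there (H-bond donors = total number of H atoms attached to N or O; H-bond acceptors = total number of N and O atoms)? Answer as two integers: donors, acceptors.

3, 4

Donors: find every N or O and count the H atoms it carries.
  atom 4 (O): bond orders sum to 2 → 0 H
  atom 5 (O): bond orders sum to 1 → 1 H
  atom 9 (O): bond orders sum to 2 → 0 H
  atom 15 (N): bond orders sum to 1 → 2 H
Lipinski HBD = 3.
Acceptors: N atoms = 1, O atoms = 3 → HBA = 4.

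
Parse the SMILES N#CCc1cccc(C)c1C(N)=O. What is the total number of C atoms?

10

Count every carbon token in the SMILES (each C, including those in ring-closure positions and inside branches).
Carbon count: 10.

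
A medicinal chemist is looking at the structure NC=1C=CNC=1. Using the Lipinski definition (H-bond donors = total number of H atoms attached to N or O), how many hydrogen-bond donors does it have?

Donors: find every N or O and count the H atoms it carries.
  atom 1 (N): bond orders sum to 1 → 2 H
  atom 5 (N): bond orders sum to 2 → 1 H
Lipinski HBD = 3.

3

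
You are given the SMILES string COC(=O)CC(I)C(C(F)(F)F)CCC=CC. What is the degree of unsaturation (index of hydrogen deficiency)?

2

Degree of unsaturation = (number of rings) + (number of π bonds).
Ring closures in the SMILES: 0.
π bonds: 2 double bonds (each 1 DoU) → 2 DoU from unsaturation.
Total DoU = 0 + 2 = 2.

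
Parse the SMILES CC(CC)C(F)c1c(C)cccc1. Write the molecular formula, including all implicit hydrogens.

Walk through each heavy atom and fill implicit hydrogens from standard valence (C 4, N 3, O 2, S 2, halogen 1); for lowercase aromatic atoms, an aromatic c carries 1 H when it has two neighbours and 0 H with three, and aromatic n carries 0 H:
  atom 1: C, bond orders sum to 1 (valence 4) → 3 H
  atom 2: C, bond orders sum to 3 (valence 4) → 1 H
  atom 3: C, bond orders sum to 2 (valence 4) → 2 H
  atom 4: C, bond orders sum to 1 (valence 4) → 3 H
  atom 5: C, bond orders sum to 3 (valence 4) → 1 H
  atom 6: F (halogen, monovalent) → 0 H
  atom 7: aromatic c, 3 neighbours → 0 H
  atom 8: aromatic c, 3 neighbours → 0 H
  atom 9: C, bond orders sum to 1 (valence 4) → 3 H
  atom 10: aromatic c, 2 neighbours → 1 H
  atom 11: aromatic c, 2 neighbours → 1 H
  atom 12: aromatic c, 2 neighbours → 1 H
  atom 13: aromatic c, 2 neighbours → 1 H
Totals → C:12, H:17, F:1.

C12H17F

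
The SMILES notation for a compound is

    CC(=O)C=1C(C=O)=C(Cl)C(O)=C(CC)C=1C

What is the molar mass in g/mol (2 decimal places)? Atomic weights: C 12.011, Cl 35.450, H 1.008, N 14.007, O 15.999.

240.68 g/mol

First, the molecular formula is C12H13ClO3 (counting implicit H from valence).
  C: 12 × 12.011 = 144.132
  Cl: 1 × 35.450 = 35.450
  H: 13 × 1.008 = 13.104
  O: 3 × 15.999 = 47.997
Sum: 12×12.011 + 1×35.450 + 13×1.008 + 3×15.999 = 240.683 → 240.68 g/mol.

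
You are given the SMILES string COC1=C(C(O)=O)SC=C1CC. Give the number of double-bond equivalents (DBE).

Degree of unsaturation = (number of rings) + (number of π bonds).
Ring closures in the SMILES: 1.
π bonds: 3 double bonds (each 1 DoU) → 3 DoU from unsaturation.
Total DoU = 1 + 3 = 4.

4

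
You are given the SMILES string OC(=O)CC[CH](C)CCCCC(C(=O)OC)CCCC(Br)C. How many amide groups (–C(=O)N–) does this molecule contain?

0

Scan the SMILES for the amide motif — none present.
Groups that are present: 1 carboxylic acid, 1 ester.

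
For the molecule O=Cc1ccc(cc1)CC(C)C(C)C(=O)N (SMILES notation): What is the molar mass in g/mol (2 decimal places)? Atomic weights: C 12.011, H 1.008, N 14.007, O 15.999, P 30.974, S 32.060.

First, the molecular formula is C13H17NO2 (counting implicit H from valence).
  C: 13 × 12.011 = 156.143
  H: 17 × 1.008 = 17.136
  N: 1 × 14.007 = 14.007
  O: 2 × 15.999 = 31.998
Sum: 13×12.011 + 17×1.008 + 1×14.007 + 2×15.999 = 219.284 → 219.28 g/mol.

219.28 g/mol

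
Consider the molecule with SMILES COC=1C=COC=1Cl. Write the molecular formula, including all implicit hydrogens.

C5H5ClO2

Walk through each heavy atom and fill implicit hydrogens from standard valence (C 4, N 3, O 2, S 2, halogen 1):
  atom 1: C, bond orders sum to 1 (valence 4) → 3 H
  atom 2: O, bond orders sum to 2 (valence 2) → 0 H
  atom 3: C, bond orders sum to 4 (valence 4) → 0 H
  atom 4: C, bond orders sum to 3 (valence 4) → 1 H
  atom 5: C, bond orders sum to 3 (valence 4) → 1 H
  atom 6: O, bond orders sum to 2 (valence 2) → 0 H
  atom 7: C, bond orders sum to 4 (valence 4) → 0 H
  atom 8: Cl (halogen, monovalent) → 0 H
Totals → C:5, H:5, Cl:1, O:2.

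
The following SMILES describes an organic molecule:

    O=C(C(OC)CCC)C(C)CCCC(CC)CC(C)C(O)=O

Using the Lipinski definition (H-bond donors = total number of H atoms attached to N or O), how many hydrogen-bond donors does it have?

1

Donors: find every N or O and count the H atoms it carries.
  atom 1 (O): bond orders sum to 2 → 0 H
  atom 4 (O): bond orders sum to 2 → 0 H
  atom 21 (O): bond orders sum to 1 → 1 H
  atom 22 (O): bond orders sum to 2 → 0 H
Lipinski HBD = 1.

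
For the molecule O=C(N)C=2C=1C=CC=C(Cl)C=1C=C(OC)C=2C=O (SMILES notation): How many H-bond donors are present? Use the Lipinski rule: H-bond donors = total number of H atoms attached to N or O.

2

Donors: find every N or O and count the H atoms it carries.
  atom 1 (O): bond orders sum to 2 → 0 H
  atom 3 (N): bond orders sum to 1 → 2 H
  atom 14 (O): bond orders sum to 2 → 0 H
  atom 18 (O): bond orders sum to 2 → 0 H
Lipinski HBD = 2.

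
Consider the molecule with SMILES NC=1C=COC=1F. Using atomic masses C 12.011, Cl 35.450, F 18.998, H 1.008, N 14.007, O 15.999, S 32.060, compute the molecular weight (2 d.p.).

First, the molecular formula is C4H4FNO (counting implicit H from valence).
  C: 4 × 12.011 = 48.044
  F: 1 × 18.998 = 18.998
  H: 4 × 1.008 = 4.032
  N: 1 × 14.007 = 14.007
  O: 1 × 15.999 = 15.999
Sum: 4×12.011 + 1×18.998 + 4×1.008 + 1×14.007 + 1×15.999 = 101.080 → 101.08 g/mol.

101.08 g/mol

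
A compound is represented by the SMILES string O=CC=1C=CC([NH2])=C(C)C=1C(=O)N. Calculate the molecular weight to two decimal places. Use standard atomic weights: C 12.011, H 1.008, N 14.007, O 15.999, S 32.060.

First, the molecular formula is C9H10N2O2 (counting implicit H from valence).
  C: 9 × 12.011 = 108.099
  H: 10 × 1.008 = 10.080
  N: 2 × 14.007 = 28.014
  O: 2 × 15.999 = 31.998
Sum: 9×12.011 + 10×1.008 + 2×14.007 + 2×15.999 = 178.191 → 178.19 g/mol.

178.19 g/mol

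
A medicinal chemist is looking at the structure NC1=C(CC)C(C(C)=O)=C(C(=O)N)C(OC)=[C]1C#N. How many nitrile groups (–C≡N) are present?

The nitrile motif appears at heavy-atom position 18 in the SMILES.
Other groups present: 1 amide, 1 ether, 1 ketone, 1 primary amine.
Nitrile count: 1.

1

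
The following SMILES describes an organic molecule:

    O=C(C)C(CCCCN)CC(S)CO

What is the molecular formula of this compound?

Walk through each heavy atom and fill implicit hydrogens from standard valence (C 4, N 3, O 2, S 2, halogen 1):
  atom 1: O, bond orders sum to 2 (valence 2) → 0 H
  atom 2: C, bond orders sum to 4 (valence 4) → 0 H
  atom 3: C, bond orders sum to 1 (valence 4) → 3 H
  atom 4: C, bond orders sum to 3 (valence 4) → 1 H
  atom 5: C, bond orders sum to 2 (valence 4) → 2 H
  atom 6: C, bond orders sum to 2 (valence 4) → 2 H
  atom 7: C, bond orders sum to 2 (valence 4) → 2 H
  atom 8: C, bond orders sum to 2 (valence 4) → 2 H
  atom 9: N, bond orders sum to 1 (valence 3) → 2 H
  atom 10: C, bond orders sum to 2 (valence 4) → 2 H
  atom 11: C, bond orders sum to 3 (valence 4) → 1 H
  atom 12: S, bond orders sum to 1 (valence 2) → 1 H
  atom 13: C, bond orders sum to 2 (valence 4) → 2 H
  atom 14: O, bond orders sum to 1 (valence 2) → 1 H
Totals → C:10, H:21, N:1, O:2, S:1.
In Hill order: C10H21NO2S.

C10H21NO2S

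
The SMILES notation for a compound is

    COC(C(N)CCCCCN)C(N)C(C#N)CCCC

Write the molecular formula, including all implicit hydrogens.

Walk through each heavy atom and fill implicit hydrogens from standard valence (C 4, N 3, O 2, S 2, halogen 1):
  atom 1: C, bond orders sum to 1 (valence 4) → 3 H
  atom 2: O, bond orders sum to 2 (valence 2) → 0 H
  atom 3: C, bond orders sum to 3 (valence 4) → 1 H
  atom 4: C, bond orders sum to 3 (valence 4) → 1 H
  atom 5: N, bond orders sum to 1 (valence 3) → 2 H
  atom 6: C, bond orders sum to 2 (valence 4) → 2 H
  atom 7: C, bond orders sum to 2 (valence 4) → 2 H
  atom 8: C, bond orders sum to 2 (valence 4) → 2 H
  atom 9: C, bond orders sum to 2 (valence 4) → 2 H
  atom 10: C, bond orders sum to 2 (valence 4) → 2 H
  atom 11: N, bond orders sum to 1 (valence 3) → 2 H
  atom 12: C, bond orders sum to 3 (valence 4) → 1 H
  atom 13: N, bond orders sum to 1 (valence 3) → 2 H
  atom 14: C, bond orders sum to 3 (valence 4) → 1 H
  atom 15: C, bond orders sum to 4 (valence 4) → 0 H
  atom 16: N, bond orders sum to 3 (valence 3) → 0 H
  atom 17: C, bond orders sum to 2 (valence 4) → 2 H
  atom 18: C, bond orders sum to 2 (valence 4) → 2 H
  atom 19: C, bond orders sum to 2 (valence 4) → 2 H
  atom 20: C, bond orders sum to 1 (valence 4) → 3 H
Totals → C:15, H:32, N:4, O:1.

C15H32N4O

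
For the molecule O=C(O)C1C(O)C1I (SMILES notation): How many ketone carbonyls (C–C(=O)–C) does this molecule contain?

0

Scan the SMILES for the ketone motif — none present.
Groups that are present: 1 carboxylic acid, 1 hydroxyl.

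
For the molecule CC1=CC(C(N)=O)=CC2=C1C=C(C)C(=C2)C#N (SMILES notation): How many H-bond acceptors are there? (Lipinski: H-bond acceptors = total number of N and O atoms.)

N atoms: 2; O atoms: 1.
Lipinski HBA = 2 + 1 = 3.

3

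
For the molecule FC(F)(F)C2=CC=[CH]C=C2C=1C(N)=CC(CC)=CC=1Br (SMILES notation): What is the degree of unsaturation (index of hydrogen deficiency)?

8

Molecular formula: C15H13BrF3N.
DoU = (2C + 2 + N − H − X) / 2, where X is the halogen count and O/S are ignored.
    = (2·15 + 2 + 1 − 13 − 4) / 2 = 16 / 2 = 8.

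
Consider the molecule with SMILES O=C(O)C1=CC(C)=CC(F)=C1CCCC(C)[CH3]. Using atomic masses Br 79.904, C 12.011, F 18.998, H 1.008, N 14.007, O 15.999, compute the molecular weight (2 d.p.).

238.30 g/mol

First, the molecular formula is C14H19FO2 (counting implicit H from valence).
  C: 14 × 12.011 = 168.154
  F: 1 × 18.998 = 18.998
  H: 19 × 1.008 = 19.152
  O: 2 × 15.999 = 31.998
Sum: 14×12.011 + 1×18.998 + 19×1.008 + 2×15.999 = 238.302 → 238.30 g/mol.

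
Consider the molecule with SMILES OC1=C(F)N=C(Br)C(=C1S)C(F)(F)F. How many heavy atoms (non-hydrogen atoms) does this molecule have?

14

Every atom symbol written in the SMILES (organic subset) is one heavy atom; implicit H are not written.
Heavy atoms by element → Br:1, C:6, F:4, N:1, O:1, S:1.
Total: 14.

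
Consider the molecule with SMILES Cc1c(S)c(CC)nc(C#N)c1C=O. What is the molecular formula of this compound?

C10H10N2OS

Walk through each heavy atom and fill implicit hydrogens from standard valence (C 4, N 3, O 2, S 2, halogen 1); for lowercase aromatic atoms, an aromatic c carries 1 H when it has two neighbours and 0 H with three, and aromatic n carries 0 H:
  atom 1: C, bond orders sum to 1 (valence 4) → 3 H
  atom 2: aromatic c, 3 neighbours → 0 H
  atom 3: aromatic c, 3 neighbours → 0 H
  atom 4: S, bond orders sum to 1 (valence 2) → 1 H
  atom 5: aromatic c, 3 neighbours → 0 H
  atom 6: C, bond orders sum to 2 (valence 4) → 2 H
  atom 7: C, bond orders sum to 1 (valence 4) → 3 H
  atom 8: aromatic n, 2 neighbours → 0 H
  atom 9: aromatic c, 3 neighbours → 0 H
  atom 10: C, bond orders sum to 4 (valence 4) → 0 H
  atom 11: N, bond orders sum to 3 (valence 3) → 0 H
  atom 12: aromatic c, 3 neighbours → 0 H
  atom 13: C, bond orders sum to 3 (valence 4) → 1 H
  atom 14: O, bond orders sum to 2 (valence 2) → 0 H
Totals → C:10, H:10, N:2, O:1, S:1.
In Hill order: C10H10N2OS.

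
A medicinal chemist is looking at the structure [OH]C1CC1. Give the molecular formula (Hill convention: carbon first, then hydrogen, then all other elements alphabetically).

C3H6O

Walk through each heavy atom and fill implicit hydrogens from standard valence (C 4, N 3, O 2, S 2, halogen 1):
  atom 1: O with explicit H count 1
  atom 2: C, bond orders sum to 3 (valence 4) → 1 H
  atom 3: C, bond orders sum to 2 (valence 4) → 2 H
  atom 4: C, bond orders sum to 2 (valence 4) → 2 H
Totals → C:3, H:6, O:1.
In Hill order: C3H6O.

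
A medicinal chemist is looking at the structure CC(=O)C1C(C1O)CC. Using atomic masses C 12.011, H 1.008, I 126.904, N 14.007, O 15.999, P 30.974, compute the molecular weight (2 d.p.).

First, the molecular formula is C7H12O2 (counting implicit H from valence).
  C: 7 × 12.011 = 84.077
  H: 12 × 1.008 = 12.096
  O: 2 × 15.999 = 31.998
Sum: 7×12.011 + 12×1.008 + 2×15.999 = 128.171 → 128.17 g/mol.

128.17 g/mol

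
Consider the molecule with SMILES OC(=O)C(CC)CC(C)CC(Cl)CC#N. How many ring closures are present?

0

In SMILES, each pair of matching ring-closure digits denotes one ring-closing bond; the number of such bonds equals the number of independent rings.
Ring-closure bonds here: 0.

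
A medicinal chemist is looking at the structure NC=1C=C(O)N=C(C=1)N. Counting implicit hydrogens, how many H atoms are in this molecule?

7

Walk through each heavy atom and fill implicit hydrogens from standard valence (C 4, N 3, O 2, S 2, halogen 1):
  atom 1: N, bond orders sum to 1 (valence 3) → 2 H
  atom 2: C, bond orders sum to 4 (valence 4) → 0 H
  atom 3: C, bond orders sum to 3 (valence 4) → 1 H
  atom 4: C, bond orders sum to 4 (valence 4) → 0 H
  atom 5: O, bond orders sum to 1 (valence 2) → 1 H
  atom 6: N, bond orders sum to 3 (valence 3) → 0 H
  atom 7: C, bond orders sum to 4 (valence 4) → 0 H
  atom 8: C, bond orders sum to 3 (valence 4) → 1 H
  atom 9: N, bond orders sum to 1 (valence 3) → 2 H
Total hydrogens: 7.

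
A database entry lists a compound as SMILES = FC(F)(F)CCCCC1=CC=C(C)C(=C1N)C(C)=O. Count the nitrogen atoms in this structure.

1

Scan the SMILES for N atoms (remember two-letter symbols like Cl and Br are single atoms).
Nitrogen count: 1.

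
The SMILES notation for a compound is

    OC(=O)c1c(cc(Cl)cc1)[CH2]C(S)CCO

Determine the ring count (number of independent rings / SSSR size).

In SMILES, each pair of matching ring-closure digits denotes one ring-closing bond; the number of such bonds equals the number of independent rings.
Ring-closure bonds here: 1.

1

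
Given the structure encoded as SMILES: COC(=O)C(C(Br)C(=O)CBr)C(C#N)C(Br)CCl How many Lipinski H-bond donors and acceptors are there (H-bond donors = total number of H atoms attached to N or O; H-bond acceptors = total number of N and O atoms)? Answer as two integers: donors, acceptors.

Donors: find every N or O and count the H atoms it carries.
  atom 2 (O): bond orders sum to 2 → 0 H
  atom 4 (O): bond orders sum to 2 → 0 H
  atom 9 (O): bond orders sum to 2 → 0 H
  atom 14 (N): bond orders sum to 3 → 0 H
Lipinski HBD = 0.
Acceptors: N atoms = 1, O atoms = 3 → HBA = 4.

0, 4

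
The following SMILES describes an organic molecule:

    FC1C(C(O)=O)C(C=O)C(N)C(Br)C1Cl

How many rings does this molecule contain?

In SMILES, each pair of matching ring-closure digits denotes one ring-closing bond; the number of such bonds equals the number of independent rings.
Ring-closure bonds here: 1.

1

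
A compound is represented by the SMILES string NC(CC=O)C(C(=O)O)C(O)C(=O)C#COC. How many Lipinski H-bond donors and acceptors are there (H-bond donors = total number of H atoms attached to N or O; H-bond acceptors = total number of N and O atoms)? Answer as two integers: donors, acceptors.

Donors: find every N or O and count the H atoms it carries.
  atom 1 (N): bond orders sum to 1 → 2 H
  atom 5 (O): bond orders sum to 2 → 0 H
  atom 8 (O): bond orders sum to 2 → 0 H
  atom 9 (O): bond orders sum to 1 → 1 H
  atom 11 (O): bond orders sum to 1 → 1 H
  atom 13 (O): bond orders sum to 2 → 0 H
  atom 16 (O): bond orders sum to 2 → 0 H
Lipinski HBD = 4.
Acceptors: N atoms = 1, O atoms = 6 → HBA = 7.

4, 7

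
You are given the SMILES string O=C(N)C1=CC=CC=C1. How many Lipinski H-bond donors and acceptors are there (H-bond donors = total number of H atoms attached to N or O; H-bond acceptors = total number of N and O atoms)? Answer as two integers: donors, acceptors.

2, 2

Donors: find every N or O and count the H atoms it carries.
  atom 1 (O): bond orders sum to 2 → 0 H
  atom 3 (N): bond orders sum to 1 → 2 H
Lipinski HBD = 2.
Acceptors: N atoms = 1, O atoms = 1 → HBA = 2.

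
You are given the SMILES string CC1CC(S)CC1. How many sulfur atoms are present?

Scan the SMILES for S atoms (remember two-letter symbols like Cl and Br are single atoms).
Sulfur count: 1.

1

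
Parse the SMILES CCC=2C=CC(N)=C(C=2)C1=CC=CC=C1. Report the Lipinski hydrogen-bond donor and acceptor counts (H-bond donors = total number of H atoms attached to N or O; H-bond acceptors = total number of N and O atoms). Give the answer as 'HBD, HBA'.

Donors: find every N or O and count the H atoms it carries.
  atom 7 (N): bond orders sum to 1 → 2 H
Lipinski HBD = 2.
Acceptors: N atoms = 1, O atoms = 0 → HBA = 1.

2, 1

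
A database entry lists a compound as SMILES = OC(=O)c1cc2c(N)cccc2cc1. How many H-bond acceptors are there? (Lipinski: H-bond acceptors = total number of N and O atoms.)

3

N atoms: 1; O atoms: 2.
Lipinski HBA = 1 + 2 = 3.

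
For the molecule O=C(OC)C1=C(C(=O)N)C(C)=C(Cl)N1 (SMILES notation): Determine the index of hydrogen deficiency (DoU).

Molecular formula: C8H9ClN2O3.
DoU = (2C + 2 + N − H − X) / 2, where X is the halogen count and O/S are ignored.
    = (2·8 + 2 + 2 − 9 − 1) / 2 = 10 / 2 = 5.

5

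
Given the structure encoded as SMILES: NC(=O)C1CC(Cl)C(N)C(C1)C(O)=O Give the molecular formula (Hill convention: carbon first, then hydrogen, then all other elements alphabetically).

C8H13ClN2O3

Walk through each heavy atom and fill implicit hydrogens from standard valence (C 4, N 3, O 2, S 2, halogen 1):
  atom 1: N, bond orders sum to 1 (valence 3) → 2 H
  atom 2: C, bond orders sum to 4 (valence 4) → 0 H
  atom 3: O, bond orders sum to 2 (valence 2) → 0 H
  atom 4: C, bond orders sum to 3 (valence 4) → 1 H
  atom 5: C, bond orders sum to 2 (valence 4) → 2 H
  atom 6: C, bond orders sum to 3 (valence 4) → 1 H
  atom 7: Cl (halogen, monovalent) → 0 H
  atom 8: C, bond orders sum to 3 (valence 4) → 1 H
  atom 9: N, bond orders sum to 1 (valence 3) → 2 H
  atom 10: C, bond orders sum to 3 (valence 4) → 1 H
  atom 11: C, bond orders sum to 2 (valence 4) → 2 H
  atom 12: C, bond orders sum to 4 (valence 4) → 0 H
  atom 13: O, bond orders sum to 1 (valence 2) → 1 H
  atom 14: O, bond orders sum to 2 (valence 2) → 0 H
Totals → C:8, H:13, Cl:1, N:2, O:3.
In Hill order: C8H13ClN2O3.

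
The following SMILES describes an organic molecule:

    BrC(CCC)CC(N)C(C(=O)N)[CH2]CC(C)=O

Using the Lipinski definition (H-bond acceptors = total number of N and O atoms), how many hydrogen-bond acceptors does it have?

4

N atoms: 2; O atoms: 2.
Lipinski HBA = 2 + 2 = 4.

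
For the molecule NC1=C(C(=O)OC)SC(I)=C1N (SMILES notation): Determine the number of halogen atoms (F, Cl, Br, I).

Halogen atoms appear at heavy-atom position 10 (1×I).
Other groups present: 1 ester, 2 primary amine.
Halogen count: 1.

1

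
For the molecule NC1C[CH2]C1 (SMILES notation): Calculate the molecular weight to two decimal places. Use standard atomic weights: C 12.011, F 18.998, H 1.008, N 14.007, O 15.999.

71.12 g/mol

First, the molecular formula is C4H9N (counting implicit H from valence).
  C: 4 × 12.011 = 48.044
  H: 9 × 1.008 = 9.072
  N: 1 × 14.007 = 14.007
Sum: 4×12.011 + 9×1.008 + 1×14.007 = 71.123 → 71.12 g/mol.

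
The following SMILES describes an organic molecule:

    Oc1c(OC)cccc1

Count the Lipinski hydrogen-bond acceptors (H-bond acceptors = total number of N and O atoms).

2

N atoms: 0; O atoms: 2.
Lipinski HBA = 0 + 2 = 2.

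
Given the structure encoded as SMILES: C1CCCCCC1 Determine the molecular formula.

C7H14

Walk through each heavy atom and fill implicit hydrogens from standard valence (C 4, N 3, O 2, S 2, halogen 1):
  atom 1: C, bond orders sum to 2 (valence 4) → 2 H
  atom 2: C, bond orders sum to 2 (valence 4) → 2 H
  atom 3: C, bond orders sum to 2 (valence 4) → 2 H
  atom 4: C, bond orders sum to 2 (valence 4) → 2 H
  atom 5: C, bond orders sum to 2 (valence 4) → 2 H
  atom 6: C, bond orders sum to 2 (valence 4) → 2 H
  atom 7: C, bond orders sum to 2 (valence 4) → 2 H
Totals → C:7, H:14.
In Hill order: C7H14.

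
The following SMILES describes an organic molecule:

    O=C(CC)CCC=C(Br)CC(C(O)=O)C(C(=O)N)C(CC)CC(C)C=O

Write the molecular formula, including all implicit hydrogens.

Walk through each heavy atom and fill implicit hydrogens from standard valence (C 4, N 3, O 2, S 2, halogen 1):
  atom 1: O, bond orders sum to 2 (valence 2) → 0 H
  atom 2: C, bond orders sum to 4 (valence 4) → 0 H
  atom 3: C, bond orders sum to 2 (valence 4) → 2 H
  atom 4: C, bond orders sum to 1 (valence 4) → 3 H
  atom 5: C, bond orders sum to 2 (valence 4) → 2 H
  atom 6: C, bond orders sum to 2 (valence 4) → 2 H
  atom 7: C, bond orders sum to 3 (valence 4) → 1 H
  atom 8: C, bond orders sum to 4 (valence 4) → 0 H
  atom 9: Br (halogen, monovalent) → 0 H
  atom 10: C, bond orders sum to 2 (valence 4) → 2 H
  atom 11: C, bond orders sum to 3 (valence 4) → 1 H
  atom 12: C, bond orders sum to 4 (valence 4) → 0 H
  atom 13: O, bond orders sum to 1 (valence 2) → 1 H
  atom 14: O, bond orders sum to 2 (valence 2) → 0 H
  atom 15: C, bond orders sum to 3 (valence 4) → 1 H
  atom 16: C, bond orders sum to 4 (valence 4) → 0 H
  atom 17: O, bond orders sum to 2 (valence 2) → 0 H
  atom 18: N, bond orders sum to 1 (valence 3) → 2 H
  atom 19: C, bond orders sum to 3 (valence 4) → 1 H
  atom 20: C, bond orders sum to 2 (valence 4) → 2 H
  atom 21: C, bond orders sum to 1 (valence 4) → 3 H
  atom 22: C, bond orders sum to 2 (valence 4) → 2 H
  atom 23: C, bond orders sum to 3 (valence 4) → 1 H
  atom 24: C, bond orders sum to 1 (valence 4) → 3 H
  atom 25: C, bond orders sum to 3 (valence 4) → 1 H
  atom 26: O, bond orders sum to 2 (valence 2) → 0 H
Totals → C:19, H:30, Br:1, N:1, O:5.
In Hill order: C19H30BrNO5.

C19H30BrNO5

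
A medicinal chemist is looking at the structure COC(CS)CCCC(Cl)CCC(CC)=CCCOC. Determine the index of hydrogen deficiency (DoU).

1

Molecular formula: C16H31ClO2S.
DoU = (2C + 2 + N − H − X) / 2, where X is the halogen count and O/S are ignored.
    = (2·16 + 2 + 0 − 31 − 1) / 2 = 2 / 2 = 1.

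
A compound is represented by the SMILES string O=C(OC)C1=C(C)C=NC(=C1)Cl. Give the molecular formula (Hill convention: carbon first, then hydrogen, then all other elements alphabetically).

C8H8ClNO2

Walk through each heavy atom and fill implicit hydrogens from standard valence (C 4, N 3, O 2, S 2, halogen 1):
  atom 1: O, bond orders sum to 2 (valence 2) → 0 H
  atom 2: C, bond orders sum to 4 (valence 4) → 0 H
  atom 3: O, bond orders sum to 2 (valence 2) → 0 H
  atom 4: C, bond orders sum to 1 (valence 4) → 3 H
  atom 5: C, bond orders sum to 4 (valence 4) → 0 H
  atom 6: C, bond orders sum to 4 (valence 4) → 0 H
  atom 7: C, bond orders sum to 1 (valence 4) → 3 H
  atom 8: C, bond orders sum to 3 (valence 4) → 1 H
  atom 9: N, bond orders sum to 3 (valence 3) → 0 H
  atom 10: C, bond orders sum to 4 (valence 4) → 0 H
  atom 11: C, bond orders sum to 3 (valence 4) → 1 H
  atom 12: Cl (halogen, monovalent) → 0 H
Totals → C:8, H:8, Cl:1, N:1, O:2.
In Hill order: C8H8ClNO2.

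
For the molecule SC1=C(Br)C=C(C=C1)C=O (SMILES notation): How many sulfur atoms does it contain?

Scan the SMILES for S atoms (remember two-letter symbols like Cl and Br are single atoms).
Sulfur count: 1.

1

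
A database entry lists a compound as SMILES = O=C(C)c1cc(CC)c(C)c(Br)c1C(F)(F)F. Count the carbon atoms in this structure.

12

Count every carbon token in the SMILES (each C, including those in ring-closure positions and inside branches).
Carbon count: 12.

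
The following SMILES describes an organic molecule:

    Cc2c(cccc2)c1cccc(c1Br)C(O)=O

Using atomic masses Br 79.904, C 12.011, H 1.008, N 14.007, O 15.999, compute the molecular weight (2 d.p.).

First, the molecular formula is C14H11BrO2 (counting implicit H from valence).
  Br: 1 × 79.904 = 79.904
  C: 14 × 12.011 = 168.154
  H: 11 × 1.008 = 11.088
  O: 2 × 15.999 = 31.998
Sum: 1×79.904 + 14×12.011 + 11×1.008 + 2×15.999 = 291.144 → 291.14 g/mol.

291.14 g/mol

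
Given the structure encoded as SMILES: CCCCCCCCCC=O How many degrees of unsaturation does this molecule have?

Degree of unsaturation = (number of rings) + (number of π bonds).
Ring closures in the SMILES: 0.
π bonds: 1 double bond (each 1 DoU) → 1 DoU from unsaturation.
Total DoU = 0 + 1 = 1.

1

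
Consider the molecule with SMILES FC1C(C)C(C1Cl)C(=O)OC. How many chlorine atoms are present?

1

Scan the SMILES for Cl atoms (remember two-letter symbols like Cl and Br are single atoms).
Chlorine count: 1.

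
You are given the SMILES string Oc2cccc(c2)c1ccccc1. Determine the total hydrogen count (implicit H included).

10

Walk through each heavy atom and fill implicit hydrogens from standard valence (C 4, N 3, O 2, S 2, halogen 1); for lowercase aromatic atoms, an aromatic c carries 1 H when it has two neighbours and 0 H with three, and aromatic n carries 0 H:
  atom 1: O, bond orders sum to 1 (valence 2) → 1 H
  atom 2: aromatic c, 3 neighbours → 0 H
  atom 3: aromatic c, 2 neighbours → 1 H
  atom 4: aromatic c, 2 neighbours → 1 H
  atom 5: aromatic c, 2 neighbours → 1 H
  atom 6: aromatic c, 3 neighbours → 0 H
  atom 7: aromatic c, 2 neighbours → 1 H
  atom 8: aromatic c, 3 neighbours → 0 H
  atom 9: aromatic c, 2 neighbours → 1 H
  atom 10: aromatic c, 2 neighbours → 1 H
  atom 11: aromatic c, 2 neighbours → 1 H
  atom 12: aromatic c, 2 neighbours → 1 H
  atom 13: aromatic c, 2 neighbours → 1 H
Total hydrogens: 10.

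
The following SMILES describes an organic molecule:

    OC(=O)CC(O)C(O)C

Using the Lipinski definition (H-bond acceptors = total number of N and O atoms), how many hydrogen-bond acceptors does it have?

N atoms: 0; O atoms: 4.
Lipinski HBA = 0 + 4 = 4.

4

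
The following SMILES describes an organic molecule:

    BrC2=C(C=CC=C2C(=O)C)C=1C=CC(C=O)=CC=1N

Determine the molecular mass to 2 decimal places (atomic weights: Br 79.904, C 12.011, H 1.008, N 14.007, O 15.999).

First, the molecular formula is C15H12BrNO2 (counting implicit H from valence).
  Br: 1 × 79.904 = 79.904
  C: 15 × 12.011 = 180.165
  H: 12 × 1.008 = 12.096
  N: 1 × 14.007 = 14.007
  O: 2 × 15.999 = 31.998
Sum: 1×79.904 + 15×12.011 + 12×1.008 + 1×14.007 + 2×15.999 = 318.170 → 318.17 g/mol.

318.17 g/mol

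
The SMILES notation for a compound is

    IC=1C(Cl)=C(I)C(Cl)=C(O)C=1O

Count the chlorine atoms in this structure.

2

Scan the SMILES for Cl atoms (remember two-letter symbols like Cl and Br are single atoms).
Chlorine count: 2.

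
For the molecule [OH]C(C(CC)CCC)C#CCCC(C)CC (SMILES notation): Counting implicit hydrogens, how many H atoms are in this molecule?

28

Walk through each heavy atom and fill implicit hydrogens from standard valence (C 4, N 3, O 2, S 2, halogen 1):
  atom 1: O with explicit H count 1
  atom 2: C, bond orders sum to 3 (valence 4) → 1 H
  atom 3: C, bond orders sum to 3 (valence 4) → 1 H
  atom 4: C, bond orders sum to 2 (valence 4) → 2 H
  atom 5: C, bond orders sum to 1 (valence 4) → 3 H
  atom 6: C, bond orders sum to 2 (valence 4) → 2 H
  atom 7: C, bond orders sum to 2 (valence 4) → 2 H
  atom 8: C, bond orders sum to 1 (valence 4) → 3 H
  atom 9: C, bond orders sum to 4 (valence 4) → 0 H
  atom 10: C, bond orders sum to 4 (valence 4) → 0 H
  atom 11: C, bond orders sum to 2 (valence 4) → 2 H
  atom 12: C, bond orders sum to 2 (valence 4) → 2 H
  atom 13: C, bond orders sum to 3 (valence 4) → 1 H
  atom 14: C, bond orders sum to 1 (valence 4) → 3 H
  atom 15: C, bond orders sum to 2 (valence 4) → 2 H
  atom 16: C, bond orders sum to 1 (valence 4) → 3 H
Total hydrogens: 28.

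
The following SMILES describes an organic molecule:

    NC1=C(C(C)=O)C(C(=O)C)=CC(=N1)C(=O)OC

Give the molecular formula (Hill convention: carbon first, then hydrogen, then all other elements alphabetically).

C11H12N2O4

Walk through each heavy atom and fill implicit hydrogens from standard valence (C 4, N 3, O 2, S 2, halogen 1):
  atom 1: N, bond orders sum to 1 (valence 3) → 2 H
  atom 2: C, bond orders sum to 4 (valence 4) → 0 H
  atom 3: C, bond orders sum to 4 (valence 4) → 0 H
  atom 4: C, bond orders sum to 4 (valence 4) → 0 H
  atom 5: C, bond orders sum to 1 (valence 4) → 3 H
  atom 6: O, bond orders sum to 2 (valence 2) → 0 H
  atom 7: C, bond orders sum to 4 (valence 4) → 0 H
  atom 8: C, bond orders sum to 4 (valence 4) → 0 H
  atom 9: O, bond orders sum to 2 (valence 2) → 0 H
  atom 10: C, bond orders sum to 1 (valence 4) → 3 H
  atom 11: C, bond orders sum to 3 (valence 4) → 1 H
  atom 12: C, bond orders sum to 4 (valence 4) → 0 H
  atom 13: N, bond orders sum to 3 (valence 3) → 0 H
  atom 14: C, bond orders sum to 4 (valence 4) → 0 H
  atom 15: O, bond orders sum to 2 (valence 2) → 0 H
  atom 16: O, bond orders sum to 2 (valence 2) → 0 H
  atom 17: C, bond orders sum to 1 (valence 4) → 3 H
Totals → C:11, H:12, N:2, O:4.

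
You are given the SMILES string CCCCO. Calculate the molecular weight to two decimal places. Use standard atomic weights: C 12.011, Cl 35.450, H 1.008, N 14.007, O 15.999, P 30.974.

First, the molecular formula is C4H10O (counting implicit H from valence).
  C: 4 × 12.011 = 48.044
  H: 10 × 1.008 = 10.080
  O: 1 × 15.999 = 15.999
Sum: 4×12.011 + 10×1.008 + 1×15.999 = 74.123 → 74.12 g/mol.

74.12 g/mol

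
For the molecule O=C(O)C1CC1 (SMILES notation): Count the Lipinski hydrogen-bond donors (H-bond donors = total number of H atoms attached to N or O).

1

Donors: find every N or O and count the H atoms it carries.
  atom 1 (O): bond orders sum to 2 → 0 H
  atom 3 (O): bond orders sum to 1 → 1 H
Lipinski HBD = 1.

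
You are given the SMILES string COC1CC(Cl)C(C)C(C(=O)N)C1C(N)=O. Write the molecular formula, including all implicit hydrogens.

C10H17ClN2O3

Walk through each heavy atom and fill implicit hydrogens from standard valence (C 4, N 3, O 2, S 2, halogen 1):
  atom 1: C, bond orders sum to 1 (valence 4) → 3 H
  atom 2: O, bond orders sum to 2 (valence 2) → 0 H
  atom 3: C, bond orders sum to 3 (valence 4) → 1 H
  atom 4: C, bond orders sum to 2 (valence 4) → 2 H
  atom 5: C, bond orders sum to 3 (valence 4) → 1 H
  atom 6: Cl (halogen, monovalent) → 0 H
  atom 7: C, bond orders sum to 3 (valence 4) → 1 H
  atom 8: C, bond orders sum to 1 (valence 4) → 3 H
  atom 9: C, bond orders sum to 3 (valence 4) → 1 H
  atom 10: C, bond orders sum to 4 (valence 4) → 0 H
  atom 11: O, bond orders sum to 2 (valence 2) → 0 H
  atom 12: N, bond orders sum to 1 (valence 3) → 2 H
  atom 13: C, bond orders sum to 3 (valence 4) → 1 H
  atom 14: C, bond orders sum to 4 (valence 4) → 0 H
  atom 15: N, bond orders sum to 1 (valence 3) → 2 H
  atom 16: O, bond orders sum to 2 (valence 2) → 0 H
Totals → C:10, H:17, Cl:1, N:2, O:3.
In Hill order: C10H17ClN2O3.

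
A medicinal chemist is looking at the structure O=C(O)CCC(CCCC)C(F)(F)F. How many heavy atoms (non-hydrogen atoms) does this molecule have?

14

Every atom symbol written in the SMILES (organic subset) is one heavy atom; implicit H are not written.
Heavy atoms by element → C:9, F:3, O:2.
Total: 14.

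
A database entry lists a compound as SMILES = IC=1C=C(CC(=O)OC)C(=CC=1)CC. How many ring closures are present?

In SMILES, each pair of matching ring-closure digits denotes one ring-closing bond; the number of such bonds equals the number of independent rings.
Ring-closure bonds here: 1.

1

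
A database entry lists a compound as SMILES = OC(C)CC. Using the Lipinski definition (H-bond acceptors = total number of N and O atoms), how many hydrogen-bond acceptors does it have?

1

N atoms: 0; O atoms: 1.
Lipinski HBA = 0 + 1 = 1.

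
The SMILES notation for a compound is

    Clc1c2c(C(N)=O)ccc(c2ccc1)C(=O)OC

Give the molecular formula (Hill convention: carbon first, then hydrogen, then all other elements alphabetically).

Walk through each heavy atom and fill implicit hydrogens from standard valence (C 4, N 3, O 2, S 2, halogen 1); for lowercase aromatic atoms, an aromatic c carries 1 H when it has two neighbours and 0 H with three, and aromatic n carries 0 H:
  atom 1: Cl (halogen, monovalent) → 0 H
  atom 2: aromatic c, 3 neighbours → 0 H
  atom 3: aromatic c, 3 neighbours → 0 H
  atom 4: aromatic c, 3 neighbours → 0 H
  atom 5: C, bond orders sum to 4 (valence 4) → 0 H
  atom 6: N, bond orders sum to 1 (valence 3) → 2 H
  atom 7: O, bond orders sum to 2 (valence 2) → 0 H
  atom 8: aromatic c, 2 neighbours → 1 H
  atom 9: aromatic c, 2 neighbours → 1 H
  atom 10: aromatic c, 3 neighbours → 0 H
  atom 11: aromatic c, 3 neighbours → 0 H
  atom 12: aromatic c, 2 neighbours → 1 H
  atom 13: aromatic c, 2 neighbours → 1 H
  atom 14: aromatic c, 2 neighbours → 1 H
  atom 15: C, bond orders sum to 4 (valence 4) → 0 H
  atom 16: O, bond orders sum to 2 (valence 2) → 0 H
  atom 17: O, bond orders sum to 2 (valence 2) → 0 H
  atom 18: C, bond orders sum to 1 (valence 4) → 3 H
Totals → C:13, H:10, Cl:1, N:1, O:3.
In Hill order: C13H10ClNO3.

C13H10ClNO3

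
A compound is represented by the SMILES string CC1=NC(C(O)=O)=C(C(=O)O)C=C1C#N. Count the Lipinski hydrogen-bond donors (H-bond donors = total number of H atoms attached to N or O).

2

Donors: find every N or O and count the H atoms it carries.
  atom 3 (N): bond orders sum to 3 → 0 H
  atom 6 (O): bond orders sum to 1 → 1 H
  atom 7 (O): bond orders sum to 2 → 0 H
  atom 10 (O): bond orders sum to 2 → 0 H
  atom 11 (O): bond orders sum to 1 → 1 H
  atom 15 (N): bond orders sum to 3 → 0 H
Lipinski HBD = 2.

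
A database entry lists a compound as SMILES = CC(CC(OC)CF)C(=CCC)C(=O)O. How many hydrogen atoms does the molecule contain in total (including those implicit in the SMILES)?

Walk through each heavy atom and fill implicit hydrogens from standard valence (C 4, N 3, O 2, S 2, halogen 1):
  atom 1: C, bond orders sum to 1 (valence 4) → 3 H
  atom 2: C, bond orders sum to 3 (valence 4) → 1 H
  atom 3: C, bond orders sum to 2 (valence 4) → 2 H
  atom 4: C, bond orders sum to 3 (valence 4) → 1 H
  atom 5: O, bond orders sum to 2 (valence 2) → 0 H
  atom 6: C, bond orders sum to 1 (valence 4) → 3 H
  atom 7: C, bond orders sum to 2 (valence 4) → 2 H
  atom 8: F (halogen, monovalent) → 0 H
  atom 9: C, bond orders sum to 4 (valence 4) → 0 H
  atom 10: C, bond orders sum to 3 (valence 4) → 1 H
  atom 11: C, bond orders sum to 2 (valence 4) → 2 H
  atom 12: C, bond orders sum to 1 (valence 4) → 3 H
  atom 13: C, bond orders sum to 4 (valence 4) → 0 H
  atom 14: O, bond orders sum to 2 (valence 2) → 0 H
  atom 15: O, bond orders sum to 1 (valence 2) → 1 H
Total hydrogens: 19.

19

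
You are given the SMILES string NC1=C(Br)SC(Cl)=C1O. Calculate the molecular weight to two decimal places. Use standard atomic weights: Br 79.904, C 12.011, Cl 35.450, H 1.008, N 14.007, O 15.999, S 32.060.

228.49 g/mol

First, the molecular formula is C4H3BrClNOS (counting implicit H from valence).
  Br: 1 × 79.904 = 79.904
  C: 4 × 12.011 = 48.044
  Cl: 1 × 35.450 = 35.450
  H: 3 × 1.008 = 3.024
  N: 1 × 14.007 = 14.007
  O: 1 × 15.999 = 15.999
  S: 1 × 32.060 = 32.060
Sum: 1×79.904 + 4×12.011 + 1×35.450 + 3×1.008 + 1×14.007 + 1×15.999 + 1×32.060 = 228.488 → 228.49 g/mol.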